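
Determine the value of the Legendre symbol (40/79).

Factor out 2: 40 = 2^3·5. Since 79 ≡ 7 (mod 8), (2/79) = +1, and (2/79)^3 = +1. Now have (5/79).
5 ≡ 1 (mod 4), so quadratic reciprocity gives (5/79) = (79/5). Reduce: 79 ≡ 4 (mod 5). Now have (4/5).
Factor out 2: 4 = 2^2. Since 5 ≡ 5 (mod 8), (2/5) = -1, and (2/5)^2 = +1. Now have (1/5).
(1/5) = 1. Collecting the sign factors: 1.

1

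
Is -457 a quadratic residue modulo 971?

Reduce the numerator: -457 ≡ 514 (mod 971), so (-457/971) = (514/971).
Factor out 2: 514 = 2·257. Since 971 ≡ 3 (mod 8), (2/971) = -1. Now have -(257/971).
257 ≡ 1 (mod 4), so quadratic reciprocity gives (257/971) = (971/257). Reduce: 971 ≡ 200 (mod 257). Now have -(200/257).
Factor out 2: 200 = 2^3·25. Since 257 ≡ 1 (mod 8), (2/257) = +1, and (2/257)^3 = +1. Now have -(25/257).
25 ≡ 1 (mod 4), so quadratic reciprocity gives (25/257) = (257/25). Reduce: 257 ≡ 7 (mod 25). Now have -(7/25).
25 ≡ 1 (mod 4), so quadratic reciprocity gives (7/25) = (25/7). Reduce: 25 ≡ 4 (mod 7). Now have -(4/7).
Factor out 2: 4 = 2^2. Since 7 ≡ 7 (mod 8), (2/7) = +1, and (2/7)^2 = +1. Now have -(1/7).
(1/7) = 1. Collecting the sign factors: -1.
The Legendre symbol is -1, so x^2 ≡ -457 (mod 971) has no solution.

no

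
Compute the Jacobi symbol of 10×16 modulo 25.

0

By multiplicativity, (10·16 / 25) = (10 / 25)·(16 / 25).
First factor (10 / 25):
Factor out 2: 10 = 2·5. Since 25 ≡ 1 (mod 8), (2 / 25) = +1. Now have (5 / 25).
5 ≡ 1 (mod 4), so quadratic reciprocity gives (5 / 25) = (25 / 5). Reduce: 25 ≡ 0 (mod 5). Now have (0 / 5).
The numerator is now 0 with denominator 5 > 1: the symbol is 0.
Second factor (16 / 25):
Factor out 2: 16 = 2^4. Since 25 ≡ 1 (mod 8), (2 / 25) = +1, and (2 / 25)^4 = +1. Now have (1 / 25).
(1 / 25) = 1. Collecting the sign factors: 1.
Product: (0)·(1) = 0.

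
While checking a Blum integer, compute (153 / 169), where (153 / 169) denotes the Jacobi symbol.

1

(153 / 169)
  = (169 / 153)    [QR: 153 ≡ 1 mod 4, sign kept]
  = (16 / 153)    [169 ≡ 16 mod 153]
  = (1 / 153)    [153 ≡ 1 mod 8 ⇒ (2 / 153)^4 = +1]
  = 1    [(1 / 153) = 1]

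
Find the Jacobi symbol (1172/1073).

(1172/1073)
  = (99/1073)    [1172 ≡ 99 mod 1073]
  = (1073/99)    [QR: 1073 ≡ 1 mod 4, sign kept]
  = (83/99)    [1073 ≡ 83 mod 99]
  = -(99/83)    [QR: both ≡ 3 mod 4, sign flips]
  = -(16/83)    [99 ≡ 16 mod 83]
  = -(1/83)    [83 ≡ 3 mod 8 ⇒ (2/83)^4 = +1]
  = -1    [(1/83) = 1]

-1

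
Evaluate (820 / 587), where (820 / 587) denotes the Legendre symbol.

(820 / 587)
  = (233 / 587)    [820 ≡ 233 mod 587]
  = (587 / 233)    [QR: 233 ≡ 1 mod 4, sign kept]
  = (121 / 233)    [587 ≡ 121 mod 233]
  = (233 / 121)    [QR: 121 ≡ 1 mod 4, sign kept]
  = (112 / 121)    [233 ≡ 112 mod 121]
  = (7 / 121)    [121 ≡ 1 mod 8 ⇒ (2 / 121)^4 = +1]
  = (121 / 7)    [QR: 121 ≡ 1 mod 4, sign kept]
  = (2 / 7)    [121 ≡ 2 mod 7]
  = (1 / 7)    [7 ≡ 7 mod 8 ⇒ (2 / 7) = +1]
  = 1    [(1 / 7) = 1]

1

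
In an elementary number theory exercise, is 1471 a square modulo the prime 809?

no

(1471|809)
  = (662|809)    [1471 ≡ 662 mod 809]
  = (331|809)    [809 ≡ 1 mod 8 ⇒ (2|809) = +1]
  = (809|331)    [QR: 809 ≡ 1 mod 4, sign kept]
  = (147|331)    [809 ≡ 147 mod 331]
  = -(331|147)    [QR: both ≡ 3 mod 4, sign flips]
  = -(37|147)    [331 ≡ 37 mod 147]
  = -(147|37)    [QR: 37 ≡ 1 mod 4, sign kept]
  = -(36|37)    [147 ≡ 36 mod 37]
  = -(9|37)    [37 ≡ 5 mod 8 ⇒ (2|37)^2 = +1]
  = -(37|9)    [QR: 9 ≡ 1 mod 4, sign kept]
  = -(1|9)    [37 ≡ 1 mod 9]
  = -1    [(1|9) = 1]
The Legendre symbol is -1, so x^2 ≡ 1471 (mod 809) has no solution.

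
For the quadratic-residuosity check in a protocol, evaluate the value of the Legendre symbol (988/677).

-1

(988/677)
  = (311/677)    [988 ≡ 311 mod 677]
  = (677/311)    [QR: 677 ≡ 1 mod 4, sign kept]
  = (55/311)    [677 ≡ 55 mod 311]
  = -(311/55)    [QR: both ≡ 3 mod 4, sign flips]
  = -(36/55)    [311 ≡ 36 mod 55]
  = -(9/55)    [55 ≡ 7 mod 8 ⇒ (2/55)^2 = +1]
  = -(55/9)    [QR: 9 ≡ 1 mod 4, sign kept]
  = -(1/9)    [55 ≡ 1 mod 9]
  = -1    [(1/9) = 1]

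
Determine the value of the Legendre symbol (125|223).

-1

125 ≡ 1 (mod 4), so quadratic reciprocity gives (125|223) = (223|125). Reduce: 223 ≡ 98 (mod 125). Now have (98|125).
Factor out 2: 98 = 2·49. Since 125 ≡ 5 (mod 8), (2|125) = -1. Now have -(49|125).
49 ≡ 1 (mod 4), so quadratic reciprocity gives (49|125) = (125|49). Reduce: 125 ≡ 27 (mod 49). Now have -(27|49).
49 ≡ 1 (mod 4), so quadratic reciprocity gives (27|49) = (49|27). Reduce: 49 ≡ 22 (mod 27). Now have -(22|27).
Factor out 2: 22 = 2·11. Since 27 ≡ 3 (mod 8), (2|27) = -1. Now have (11|27).
Both 11 ≡ 3 and 27 ≡ 3 (mod 4), so reciprocity gives (11|27) = -(27|11). Reduce: 27 ≡ 5 (mod 11). Now have -(5|11).
5 ≡ 1 (mod 4), so quadratic reciprocity gives (5|11) = (11|5). Reduce: 11 ≡ 1 (mod 5). Now have -(1|5).
(1|5) = 1. Collecting the sign factors: -1.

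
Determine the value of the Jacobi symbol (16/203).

(16/203)
  = (1/203)    [203 ≡ 3 mod 8 ⇒ (2/203)^4 = +1]
  = 1    [(1/203) = 1]

1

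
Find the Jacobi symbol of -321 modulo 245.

Reduce the numerator: -321 ≡ 169 (mod 245), so (-321 / 245) = (169 / 245).
169 ≡ 1 (mod 4), so quadratic reciprocity gives (169 / 245) = (245 / 169). Reduce: 245 ≡ 76 (mod 169). Now have (76 / 169).
Factor out 2: 76 = 2^2·19. Since 169 ≡ 1 (mod 8), (2 / 169) = +1, and (2 / 169)^2 = +1. Now have (19 / 169).
169 ≡ 1 (mod 4), so quadratic reciprocity gives (19 / 169) = (169 / 19). Reduce: 169 ≡ 17 (mod 19). Now have (17 / 19).
17 ≡ 1 (mod 4), so quadratic reciprocity gives (17 / 19) = (19 / 17). Reduce: 19 ≡ 2 (mod 17). Now have (2 / 17).
Factor out 2: 2 = 2. Since 17 ≡ 1 (mod 8), (2 / 17) = +1. Now have (1 / 17).
(1 / 17) = 1. Collecting the sign factors: 1.

1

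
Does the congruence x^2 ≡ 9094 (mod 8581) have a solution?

Reduce the numerator: 9094 ≡ 513 (mod 8581), so (9094/8581) = (513/8581).
513 ≡ 1 (mod 4), so quadratic reciprocity gives (513/8581) = (8581/513). Reduce: 8581 ≡ 373 (mod 513). Now have (373/513).
373 ≡ 1 (mod 4), so quadratic reciprocity gives (373/513) = (513/373). Reduce: 513 ≡ 140 (mod 373). Now have (140/373).
Factor out 2: 140 = 2^2·35. Since 373 ≡ 5 (mod 8), (2/373) = -1, and (2/373)^2 = +1. Now have (35/373).
373 ≡ 1 (mod 4), so quadratic reciprocity gives (35/373) = (373/35). Reduce: 373 ≡ 23 (mod 35). Now have (23/35).
Both 23 ≡ 3 and 35 ≡ 3 (mod 4), so reciprocity gives (23/35) = -(35/23). Reduce: 35 ≡ 12 (mod 23). Now have -(12/23).
Factor out 2: 12 = 2^2·3. Since 23 ≡ 7 (mod 8), (2/23) = +1, and (2/23)^2 = +1. Now have -(3/23).
Both 3 ≡ 3 and 23 ≡ 3 (mod 4), so reciprocity gives (3/23) = -(23/3). Reduce: 23 ≡ 2 (mod 3). Now have (2/3).
Factor out 2: 2 = 2. Since 3 ≡ 3 (mod 8), (2/3) = -1. Now have -(1/3).
(1/3) = 1. Collecting the sign factors: -1.
The Legendre symbol is -1, so x^2 ≡ 9094 (mod 8581) has no solution.

no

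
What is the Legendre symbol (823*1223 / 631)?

1

By multiplicativity, (823·1223 / 631) = (823 / 631)·(1223 / 631).
First factor (823 / 631):
Reduce the numerator: 823 ≡ 192 (mod 631), so (823 / 631) = (192 / 631).
Factor out 2: 192 = 2^6·3. Since 631 ≡ 7 (mod 8), (2 / 631) = +1, and (2 / 631)^6 = +1. Now have (3 / 631).
Both 3 ≡ 3 and 631 ≡ 3 (mod 4), so reciprocity gives (3 / 631) = -(631 / 3). Reduce: 631 ≡ 1 (mod 3). Now have -(1 / 3).
(1 / 3) = 1. Collecting the sign factors: -1.
Second factor (1223 / 631):
Reduce the numerator: 1223 ≡ 592 (mod 631), so (1223 / 631) = (592 / 631).
Factor out 2: 592 = 2^4·37. Since 631 ≡ 7 (mod 8), (2 / 631) = +1, and (2 / 631)^4 = +1. Now have (37 / 631).
37 ≡ 1 (mod 4), so quadratic reciprocity gives (37 / 631) = (631 / 37). Reduce: 631 ≡ 2 (mod 37). Now have (2 / 37).
Factor out 2: 2 = 2. Since 37 ≡ 5 (mod 8), (2 / 37) = -1. Now have -(1 / 37).
(1 / 37) = 1. Collecting the sign factors: -1.
Product: (-1)·(-1) = 1.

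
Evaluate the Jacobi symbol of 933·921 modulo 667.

By multiplicativity, (933·921 / 667) = (933 / 667)·(921 / 667).
First factor (933 / 667):
Reduce the numerator: 933 ≡ 266 (mod 667), so (933 / 667) = (266 / 667).
Factor out 2: 266 = 2·133. Since 667 ≡ 3 (mod 8), (2 / 667) = -1. Now have -(133 / 667).
133 ≡ 1 (mod 4), so quadratic reciprocity gives (133 / 667) = (667 / 133). Reduce: 667 ≡ 2 (mod 133). Now have -(2 / 133).
Factor out 2: 2 = 2. Since 133 ≡ 5 (mod 8), (2 / 133) = -1. Now have (1 / 133).
(1 / 133) = 1. Collecting the sign factors: 1.
Second factor (921 / 667):
Reduce the numerator: 921 ≡ 254 (mod 667), so (921 / 667) = (254 / 667).
Factor out 2: 254 = 2·127. Since 667 ≡ 3 (mod 8), (2 / 667) = -1. Now have -(127 / 667).
Both 127 ≡ 3 and 667 ≡ 3 (mod 4), so reciprocity gives (127 / 667) = -(667 / 127). Reduce: 667 ≡ 32 (mod 127). Now have (32 / 127).
Factor out 2: 32 = 2^5. Since 127 ≡ 7 (mod 8), (2 / 127) = +1, and (2 / 127)^5 = +1. Now have (1 / 127).
(1 / 127) = 1. Collecting the sign factors: 1.
Product: (1)·(1) = 1.

1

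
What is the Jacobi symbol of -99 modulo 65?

-1

(-99|65)
  = (31|65)    [-99 ≡ 31 mod 65]
  = (65|31)    [QR: 65 ≡ 1 mod 4, sign kept]
  = (3|31)    [65 ≡ 3 mod 31]
  = -(31|3)    [QR: both ≡ 3 mod 4, sign flips]
  = -(1|3)    [31 ≡ 1 mod 3]
  = -1    [(1|3) = 1]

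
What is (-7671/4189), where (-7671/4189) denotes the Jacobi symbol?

1

Reduce the numerator: -7671 ≡ 707 (mod 4189), so (-7671/4189) = (707/4189).
4189 ≡ 1 (mod 4), so quadratic reciprocity gives (707/4189) = (4189/707). Reduce: 4189 ≡ 654 (mod 707). Now have (654/707).
Factor out 2: 654 = 2·327. Since 707 ≡ 3 (mod 8), (2/707) = -1. Now have -(327/707).
Both 327 ≡ 3 and 707 ≡ 3 (mod 4), so reciprocity gives (327/707) = -(707/327). Reduce: 707 ≡ 53 (mod 327). Now have (53/327).
53 ≡ 1 (mod 4), so quadratic reciprocity gives (53/327) = (327/53). Reduce: 327 ≡ 9 (mod 53). Now have (9/53).
9 ≡ 1 (mod 4), so quadratic reciprocity gives (9/53) = (53/9). Reduce: 53 ≡ 8 (mod 9). Now have (8/9).
Factor out 2: 8 = 2^3. Since 9 ≡ 1 (mod 8), (2/9) = +1, and (2/9)^3 = +1. Now have (1/9).
(1/9) = 1. Collecting the sign factors: 1.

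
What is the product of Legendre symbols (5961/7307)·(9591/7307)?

1

By multiplicativity, (5961·9591/7307) = (5961/7307)·(9591/7307).
First factor (5961/7307):
(5961/7307)
  = (7307/5961)    [QR: 5961 ≡ 1 mod 4, sign kept]
  = (1346/5961)    [7307 ≡ 1346 mod 5961]
  = (673/5961)    [5961 ≡ 1 mod 8 ⇒ (2/5961) = +1]
  = (5961/673)    [QR: 673 ≡ 1 mod 4, sign kept]
  = (577/673)    [5961 ≡ 577 mod 673]
  = (673/577)    [QR: 577 ≡ 1 mod 4, sign kept]
  = (96/577)    [673 ≡ 96 mod 577]
  = (3/577)    [577 ≡ 1 mod 8 ⇒ (2/577)^5 = +1]
  = (577/3)    [QR: 577 ≡ 1 mod 4, sign kept]
  = (1/3)    [577 ≡ 1 mod 3]
  = 1    [(1/3) = 1]
Second factor (9591/7307):
(9591/7307)
  = (2284/7307)    [9591 ≡ 2284 mod 7307]
  = (571/7307)    [7307 ≡ 3 mod 8 ⇒ (2/7307)^2 = +1]
  = -(7307/571)    [QR: both ≡ 3 mod 4, sign flips]
  = -(455/571)    [7307 ≡ 455 mod 571]
  = (571/455)    [QR: both ≡ 3 mod 4, sign flips]
  = (116/455)    [571 ≡ 116 mod 455]
  = (29/455)    [455 ≡ 7 mod 8 ⇒ (2/455)^2 = +1]
  = (455/29)    [QR: 29 ≡ 1 mod 4, sign kept]
  = (20/29)    [455 ≡ 20 mod 29]
  = (5/29)    [29 ≡ 5 mod 8 ⇒ (2/29)^2 = +1]
  = (29/5)    [QR: 5 ≡ 1 mod 4, sign kept]
  = (4/5)    [29 ≡ 4 mod 5]
  = (1/5)    [5 ≡ 5 mod 8 ⇒ (2/5)^2 = +1]
  = 1    [(1/5) = 1]
Product: (1)·(1) = 1.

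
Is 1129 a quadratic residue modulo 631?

Reduce the numerator: 1129 ≡ 498 (mod 631), so (1129|631) = (498|631).
Factor out 2: 498 = 2·249. Since 631 ≡ 7 (mod 8), (2|631) = +1. Now have (249|631).
249 ≡ 1 (mod 4), so quadratic reciprocity gives (249|631) = (631|249). Reduce: 631 ≡ 133 (mod 249). Now have (133|249).
133 ≡ 1 (mod 4), so quadratic reciprocity gives (133|249) = (249|133). Reduce: 249 ≡ 116 (mod 133). Now have (116|133).
Factor out 2: 116 = 2^2·29. Since 133 ≡ 5 (mod 8), (2|133) = -1, and (2|133)^2 = +1. Now have (29|133).
29 ≡ 1 (mod 4), so quadratic reciprocity gives (29|133) = (133|29). Reduce: 133 ≡ 17 (mod 29). Now have (17|29).
17 ≡ 1 (mod 4), so quadratic reciprocity gives (17|29) = (29|17). Reduce: 29 ≡ 12 (mod 17). Now have (12|17).
Factor out 2: 12 = 2^2·3. Since 17 ≡ 1 (mod 8), (2|17) = +1, and (2|17)^2 = +1. Now have (3|17).
17 ≡ 1 (mod 4), so quadratic reciprocity gives (3|17) = (17|3). Reduce: 17 ≡ 2 (mod 3). Now have (2|3).
Factor out 2: 2 = 2. Since 3 ≡ 3 (mod 8), (2|3) = -1. Now have -(1|3).
(1|3) = 1. Collecting the sign factors: -1.
The Legendre symbol is -1, so x^2 ≡ 1129 (mod 631) has no solution.

no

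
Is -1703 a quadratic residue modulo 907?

(-1703/907)
  = -(1703/907)    [907 ≡ 3 mod 4 ⇒ (-1/907) = -1]
  = -(796/907)    [1703 ≡ 796 mod 907]
  = -(199/907)    [907 ≡ 3 mod 8 ⇒ (2/907)^2 = +1]
  = (907/199)    [QR: both ≡ 3 mod 4, sign flips]
  = (111/199)    [907 ≡ 111 mod 199]
  = -(199/111)    [QR: both ≡ 3 mod 4, sign flips]
  = -(88/111)    [199 ≡ 88 mod 111]
  = -(11/111)    [111 ≡ 7 mod 8 ⇒ (2/111)^3 = +1]
  = (111/11)    [QR: both ≡ 3 mod 4, sign flips]
  = (1/11)    [111 ≡ 1 mod 11]
  = 1    [(1/11) = 1]
(-1703/907) = 1, and 907 is prime, so -1703 is a quadratic residue mod 907.

yes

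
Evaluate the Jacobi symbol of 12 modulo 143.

1

Factor out 2: 12 = 2^2·3. Since 143 ≡ 7 (mod 8), (2/143) = +1, and (2/143)^2 = +1. Now have (3/143).
Both 3 ≡ 3 and 143 ≡ 3 (mod 4), so reciprocity gives (3/143) = -(143/3). Reduce: 143 ≡ 2 (mod 3). Now have -(2/3).
Factor out 2: 2 = 2. Since 3 ≡ 3 (mod 8), (2/3) = -1. Now have (1/3).
(1/3) = 1. Collecting the sign factors: 1.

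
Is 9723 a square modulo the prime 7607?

Reduce the numerator: 9723 ≡ 2116 (mod 7607), so (9723/7607) = (2116/7607).
Factor out 2: 2116 = 2^2·529. Since 7607 ≡ 7 (mod 8), (2/7607) = +1, and (2/7607)^2 = +1. Now have (529/7607).
529 ≡ 1 (mod 4), so quadratic reciprocity gives (529/7607) = (7607/529). Reduce: 7607 ≡ 201 (mod 529). Now have (201/529).
201 ≡ 1 (mod 4), so quadratic reciprocity gives (201/529) = (529/201). Reduce: 529 ≡ 127 (mod 201). Now have (127/201).
201 ≡ 1 (mod 4), so quadratic reciprocity gives (127/201) = (201/127). Reduce: 201 ≡ 74 (mod 127). Now have (74/127).
Factor out 2: 74 = 2·37. Since 127 ≡ 7 (mod 8), (2/127) = +1. Now have (37/127).
37 ≡ 1 (mod 4), so quadratic reciprocity gives (37/127) = (127/37). Reduce: 127 ≡ 16 (mod 37). Now have (16/37).
Factor out 2: 16 = 2^4. Since 37 ≡ 5 (mod 8), (2/37) = -1, and (2/37)^4 = +1. Now have (1/37).
(1/37) = 1. Collecting the sign factors: 1.
The Legendre symbol is 1, so x^2 ≡ 9723 (mod 7607) has solution.

yes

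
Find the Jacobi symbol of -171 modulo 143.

Pull out -1: (-171/143) = (-1/143)·(171/143). Since 143 ≡ 3 (mod 4), (-1/143) = -1. Now have -(171/143).
Reduce the numerator: 171 ≡ 28 (mod 143), so (171/143) = (28/143).
Factor out 2: 28 = 2^2·7. Since 143 ≡ 7 (mod 8), (2/143) = +1, and (2/143)^2 = +1. Now have -(7/143).
Both 7 ≡ 3 and 143 ≡ 3 (mod 4), so reciprocity gives (7/143) = -(143/7). Reduce: 143 ≡ 3 (mod 7). Now have (3/7).
Both 3 ≡ 3 and 7 ≡ 3 (mod 4), so reciprocity gives (3/7) = -(7/3). Reduce: 7 ≡ 1 (mod 3). Now have -(1/3).
(1/3) = 1. Collecting the sign factors: -1.

-1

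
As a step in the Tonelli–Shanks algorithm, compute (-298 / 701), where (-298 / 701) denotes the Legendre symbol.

1

(-298 / 701)
  = (403 / 701)    [-298 ≡ 403 mod 701]
  = (701 / 403)    [QR: 701 ≡ 1 mod 4, sign kept]
  = (298 / 403)    [701 ≡ 298 mod 403]
  = -(149 / 403)    [403 ≡ 3 mod 8 ⇒ (2 / 403) = -1]
  = -(403 / 149)    [QR: 149 ≡ 1 mod 4, sign kept]
  = -(105 / 149)    [403 ≡ 105 mod 149]
  = -(149 / 105)    [QR: 105 ≡ 1 mod 4, sign kept]
  = -(44 / 105)    [149 ≡ 44 mod 105]
  = -(11 / 105)    [105 ≡ 1 mod 8 ⇒ (2 / 105)^2 = +1]
  = -(105 / 11)    [QR: 105 ≡ 1 mod 4, sign kept]
  = -(6 / 11)    [105 ≡ 6 mod 11]
  = (3 / 11)    [11 ≡ 3 mod 8 ⇒ (2 / 11) = -1]
  = -(11 / 3)    [QR: both ≡ 3 mod 4, sign flips]
  = -(2 / 3)    [11 ≡ 2 mod 3]
  = (1 / 3)    [3 ≡ 3 mod 8 ⇒ (2 / 3) = -1]
  = 1    [(1 / 3) = 1]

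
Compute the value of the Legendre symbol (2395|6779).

-1

Both 2395 ≡ 3 and 6779 ≡ 3 (mod 4), so reciprocity gives (2395|6779) = -(6779|2395). Reduce: 6779 ≡ 1989 (mod 2395). Now have -(1989|2395).
1989 ≡ 1 (mod 4), so quadratic reciprocity gives (1989|2395) = (2395|1989). Reduce: 2395 ≡ 406 (mod 1989). Now have -(406|1989).
Factor out 2: 406 = 2·203. Since 1989 ≡ 5 (mod 8), (2|1989) = -1. Now have (203|1989).
1989 ≡ 1 (mod 4), so quadratic reciprocity gives (203|1989) = (1989|203). Reduce: 1989 ≡ 162 (mod 203). Now have (162|203).
Factor out 2: 162 = 2·81. Since 203 ≡ 3 (mod 8), (2|203) = -1. Now have -(81|203).
81 ≡ 1 (mod 4), so quadratic reciprocity gives (81|203) = (203|81). Reduce: 203 ≡ 41 (mod 81). Now have -(41|81).
41 ≡ 1 (mod 4), so quadratic reciprocity gives (41|81) = (81|41). Reduce: 81 ≡ 40 (mod 41). Now have -(40|41).
Factor out 2: 40 = 2^3·5. Since 41 ≡ 1 (mod 8), (2|41) = +1, and (2|41)^3 = +1. Now have -(5|41).
5 ≡ 1 (mod 4), so quadratic reciprocity gives (5|41) = (41|5). Reduce: 41 ≡ 1 (mod 5). Now have -(1|5).
(1|5) = 1. Collecting the sign factors: -1.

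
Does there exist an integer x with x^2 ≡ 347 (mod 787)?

no

(347|787)
  = -(787|347)    [QR: both ≡ 3 mod 4, sign flips]
  = -(93|347)    [787 ≡ 93 mod 347]
  = -(347|93)    [QR: 93 ≡ 1 mod 4, sign kept]
  = -(68|93)    [347 ≡ 68 mod 93]
  = -(17|93)    [93 ≡ 5 mod 8 ⇒ (2|93)^2 = +1]
  = -(93|17)    [QR: 17 ≡ 1 mod 4, sign kept]
  = -(8|17)    [93 ≡ 8 mod 17]
  = -(1|17)    [17 ≡ 1 mod 8 ⇒ (2|17)^3 = +1]
  = -1    [(1|17) = 1]
(347|787) = -1, and 787 is prime, so 347 is not a quadratic residue mod 787.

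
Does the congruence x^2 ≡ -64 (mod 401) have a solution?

yes

Reduce the numerator: -64 ≡ 337 (mod 401), so (-64/401) = (337/401).
337 ≡ 1 (mod 4), so quadratic reciprocity gives (337/401) = (401/337). Reduce: 401 ≡ 64 (mod 337). Now have (64/337).
Factor out 2: 64 = 2^6. Since 337 ≡ 1 (mod 8), (2/337) = +1, and (2/337)^6 = +1. Now have (1/337).
(1/337) = 1. Collecting the sign factors: 1.
(-64/401) = 1, and 401 is prime, so -64 is a quadratic residue mod 401.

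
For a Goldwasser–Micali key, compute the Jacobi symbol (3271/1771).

Reduce the numerator: 3271 ≡ 1500 (mod 1771), so (3271/1771) = (1500/1771).
Factor out 2: 1500 = 2^2·375. Since 1771 ≡ 3 (mod 8), (2/1771) = -1, and (2/1771)^2 = +1. Now have (375/1771).
Both 375 ≡ 3 and 1771 ≡ 3 (mod 4), so reciprocity gives (375/1771) = -(1771/375). Reduce: 1771 ≡ 271 (mod 375). Now have -(271/375).
Both 271 ≡ 3 and 375 ≡ 3 (mod 4), so reciprocity gives (271/375) = -(375/271). Reduce: 375 ≡ 104 (mod 271). Now have (104/271).
Factor out 2: 104 = 2^3·13. Since 271 ≡ 7 (mod 8), (2/271) = +1, and (2/271)^3 = +1. Now have (13/271).
13 ≡ 1 (mod 4), so quadratic reciprocity gives (13/271) = (271/13). Reduce: 271 ≡ 11 (mod 13). Now have (11/13).
13 ≡ 1 (mod 4), so quadratic reciprocity gives (11/13) = (13/11). Reduce: 13 ≡ 2 (mod 11). Now have (2/11).
Factor out 2: 2 = 2. Since 11 ≡ 3 (mod 8), (2/11) = -1. Now have -(1/11).
(1/11) = 1. Collecting the sign factors: -1.

-1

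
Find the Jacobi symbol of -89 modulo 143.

(-89/143)
  = (54/143)    [-89 ≡ 54 mod 143]
  = (27/143)    [143 ≡ 7 mod 8 ⇒ (2/143) = +1]
  = -(143/27)    [QR: both ≡ 3 mod 4, sign flips]
  = -(8/27)    [143 ≡ 8 mod 27]
  = (1/27)    [27 ≡ 3 mod 8 ⇒ (2/27)^3 = -1]
  = 1    [(1/27) = 1]

1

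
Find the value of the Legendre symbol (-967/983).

1

Reduce the numerator: -967 ≡ 16 (mod 983), so (-967/983) = (16/983).
Factor out 2: 16 = 2^4. Since 983 ≡ 7 (mod 8), (2/983) = +1, and (2/983)^4 = +1. Now have (1/983).
(1/983) = 1. Collecting the sign factors: 1.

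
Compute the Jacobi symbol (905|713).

(905|713)
  = (192|713)    [905 ≡ 192 mod 713]
  = (3|713)    [713 ≡ 1 mod 8 ⇒ (2|713)^6 = +1]
  = (713|3)    [QR: 713 ≡ 1 mod 4, sign kept]
  = (2|3)    [713 ≡ 2 mod 3]
  = -(1|3)    [3 ≡ 3 mod 8 ⇒ (2|3) = -1]
  = -1    [(1|3) = 1]

-1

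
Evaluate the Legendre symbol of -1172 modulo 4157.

(-1172/4157)
  = (1172/4157)    [4157 ≡ 1 mod 4 ⇒ (-1/4157) = +1]
  = (293/4157)    [4157 ≡ 5 mod 8 ⇒ (2/4157)^2 = +1]
  = (4157/293)    [QR: 293 ≡ 1 mod 4, sign kept]
  = (55/293)    [4157 ≡ 55 mod 293]
  = (293/55)    [QR: 293 ≡ 1 mod 4, sign kept]
  = (18/55)    [293 ≡ 18 mod 55]
  = (9/55)    [55 ≡ 7 mod 8 ⇒ (2/55) = +1]
  = (55/9)    [QR: 9 ≡ 1 mod 4, sign kept]
  = (1/9)    [55 ≡ 1 mod 9]
  = 1    [(1/9) = 1]

1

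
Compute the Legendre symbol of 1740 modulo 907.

-1

(1740|907)
  = (833|907)    [1740 ≡ 833 mod 907]
  = (907|833)    [QR: 833 ≡ 1 mod 4, sign kept]
  = (74|833)    [907 ≡ 74 mod 833]
  = (37|833)    [833 ≡ 1 mod 8 ⇒ (2|833) = +1]
  = (833|37)    [QR: 37 ≡ 1 mod 4, sign kept]
  = (19|37)    [833 ≡ 19 mod 37]
  = (37|19)    [QR: 37 ≡ 1 mod 4, sign kept]
  = (18|19)    [37 ≡ 18 mod 19]
  = -(9|19)    [19 ≡ 3 mod 8 ⇒ (2|19) = -1]
  = -(19|9)    [QR: 9 ≡ 1 mod 4, sign kept]
  = -(1|9)    [19 ≡ 1 mod 9]
  = -1    [(1|9) = 1]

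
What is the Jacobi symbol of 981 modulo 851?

(981 / 851)
  = (130 / 851)    [981 ≡ 130 mod 851]
  = -(65 / 851)    [851 ≡ 3 mod 8 ⇒ (2 / 851) = -1]
  = -(851 / 65)    [QR: 65 ≡ 1 mod 4, sign kept]
  = -(6 / 65)    [851 ≡ 6 mod 65]
  = -(3 / 65)    [65 ≡ 1 mod 8 ⇒ (2 / 65) = +1]
  = -(65 / 3)    [QR: 65 ≡ 1 mod 4, sign kept]
  = -(2 / 3)    [65 ≡ 2 mod 3]
  = (1 / 3)    [3 ≡ 3 mod 8 ⇒ (2 / 3) = -1]
  = 1    [(1 / 3) = 1]

1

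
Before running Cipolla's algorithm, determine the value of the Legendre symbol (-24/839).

-1

(-24/839)
  = (815/839)    [-24 ≡ 815 mod 839]
  = -(839/815)    [QR: both ≡ 3 mod 4, sign flips]
  = -(24/815)    [839 ≡ 24 mod 815]
  = -(3/815)    [815 ≡ 7 mod 8 ⇒ (2/815)^3 = +1]
  = (815/3)    [QR: both ≡ 3 mod 4, sign flips]
  = (2/3)    [815 ≡ 2 mod 3]
  = -(1/3)    [3 ≡ 3 mod 8 ⇒ (2/3) = -1]
  = -1    [(1/3) = 1]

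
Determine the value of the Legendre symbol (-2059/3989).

-1

Pull out -1: (-2059/3989) = (-1/3989)·(2059/3989). Since 3989 ≡ 1 (mod 4), (-1/3989) = +1. Now have (2059/3989).
3989 ≡ 1 (mod 4), so quadratic reciprocity gives (2059/3989) = (3989/2059). Reduce: 3989 ≡ 1930 (mod 2059). Now have (1930/2059).
Factor out 2: 1930 = 2·965. Since 2059 ≡ 3 (mod 8), (2/2059) = -1. Now have -(965/2059).
965 ≡ 1 (mod 4), so quadratic reciprocity gives (965/2059) = (2059/965). Reduce: 2059 ≡ 129 (mod 965). Now have -(129/965).
129 ≡ 1 (mod 4), so quadratic reciprocity gives (129/965) = (965/129). Reduce: 965 ≡ 62 (mod 129). Now have -(62/129).
Factor out 2: 62 = 2·31. Since 129 ≡ 1 (mod 8), (2/129) = +1. Now have -(31/129).
129 ≡ 1 (mod 4), so quadratic reciprocity gives (31/129) = (129/31). Reduce: 129 ≡ 5 (mod 31). Now have -(5/31).
5 ≡ 1 (mod 4), so quadratic reciprocity gives (5/31) = (31/5). Reduce: 31 ≡ 1 (mod 5). Now have -(1/5).
(1/5) = 1. Collecting the sign factors: -1.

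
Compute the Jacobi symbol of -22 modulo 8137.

Pull out -1: (-22/8137) = (-1/8137)·(22/8137). Since 8137 ≡ 1 (mod 4), (-1/8137) = +1. Now have (22/8137).
Factor out 2: 22 = 2·11. Since 8137 ≡ 1 (mod 8), (2/8137) = +1. Now have (11/8137).
8137 ≡ 1 (mod 4), so quadratic reciprocity gives (11/8137) = (8137/11). Reduce: 8137 ≡ 8 (mod 11). Now have (8/11).
Factor out 2: 8 = 2^3. Since 11 ≡ 3 (mod 8), (2/11) = -1, and (2/11)^3 = -1. Now have -(1/11).
(1/11) = 1. Collecting the sign factors: -1.

-1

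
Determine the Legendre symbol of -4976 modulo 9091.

Reduce the numerator: -4976 ≡ 4115 (mod 9091), so (-4976/9091) = (4115/9091).
Both 4115 ≡ 3 and 9091 ≡ 3 (mod 4), so reciprocity gives (4115/9091) = -(9091/4115). Reduce: 9091 ≡ 861 (mod 4115). Now have -(861/4115).
861 ≡ 1 (mod 4), so quadratic reciprocity gives (861/4115) = (4115/861). Reduce: 4115 ≡ 671 (mod 861). Now have -(671/861).
861 ≡ 1 (mod 4), so quadratic reciprocity gives (671/861) = (861/671). Reduce: 861 ≡ 190 (mod 671). Now have -(190/671).
Factor out 2: 190 = 2·95. Since 671 ≡ 7 (mod 8), (2/671) = +1. Now have -(95/671).
Both 95 ≡ 3 and 671 ≡ 3 (mod 4), so reciprocity gives (95/671) = -(671/95). Reduce: 671 ≡ 6 (mod 95). Now have (6/95).
Factor out 2: 6 = 2·3. Since 95 ≡ 7 (mod 8), (2/95) = +1. Now have (3/95).
Both 3 ≡ 3 and 95 ≡ 3 (mod 4), so reciprocity gives (3/95) = -(95/3). Reduce: 95 ≡ 2 (mod 3). Now have -(2/3).
Factor out 2: 2 = 2. Since 3 ≡ 3 (mod 8), (2/3) = -1. Now have (1/3).
(1/3) = 1. Collecting the sign factors: 1.

1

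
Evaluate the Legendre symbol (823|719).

Reduce the numerator: 823 ≡ 104 (mod 719), so (823|719) = (104|719).
Factor out 2: 104 = 2^3·13. Since 719 ≡ 7 (mod 8), (2|719) = +1, and (2|719)^3 = +1. Now have (13|719).
13 ≡ 1 (mod 4), so quadratic reciprocity gives (13|719) = (719|13). Reduce: 719 ≡ 4 (mod 13). Now have (4|13).
Factor out 2: 4 = 2^2. Since 13 ≡ 5 (mod 8), (2|13) = -1, and (2|13)^2 = +1. Now have (1|13).
(1|13) = 1. Collecting the sign factors: 1.

1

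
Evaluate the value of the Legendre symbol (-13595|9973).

1

Reduce the numerator: -13595 ≡ 6351 (mod 9973), so (-13595|9973) = (6351|9973).
9973 ≡ 1 (mod 4), so quadratic reciprocity gives (6351|9973) = (9973|6351). Reduce: 9973 ≡ 3622 (mod 6351). Now have (3622|6351).
Factor out 2: 3622 = 2·1811. Since 6351 ≡ 7 (mod 8), (2|6351) = +1. Now have (1811|6351).
Both 1811 ≡ 3 and 6351 ≡ 3 (mod 4), so reciprocity gives (1811|6351) = -(6351|1811). Reduce: 6351 ≡ 918 (mod 1811). Now have -(918|1811).
Factor out 2: 918 = 2·459. Since 1811 ≡ 3 (mod 8), (2|1811) = -1. Now have (459|1811).
Both 459 ≡ 3 and 1811 ≡ 3 (mod 4), so reciprocity gives (459|1811) = -(1811|459). Reduce: 1811 ≡ 434 (mod 459). Now have -(434|459).
Factor out 2: 434 = 2·217. Since 459 ≡ 3 (mod 8), (2|459) = -1. Now have (217|459).
217 ≡ 1 (mod 4), so quadratic reciprocity gives (217|459) = (459|217). Reduce: 459 ≡ 25 (mod 217). Now have (25|217).
25 ≡ 1 (mod 4), so quadratic reciprocity gives (25|217) = (217|25). Reduce: 217 ≡ 17 (mod 25). Now have (17|25).
17 ≡ 1 (mod 4), so quadratic reciprocity gives (17|25) = (25|17). Reduce: 25 ≡ 8 (mod 17). Now have (8|17).
Factor out 2: 8 = 2^3. Since 17 ≡ 1 (mod 8), (2|17) = +1, and (2|17)^3 = +1. Now have (1|17).
(1|17) = 1. Collecting the sign factors: 1.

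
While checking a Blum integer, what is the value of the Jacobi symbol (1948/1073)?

-1

Reduce the numerator: 1948 ≡ 875 (mod 1073), so (1948/1073) = (875/1073).
1073 ≡ 1 (mod 4), so quadratic reciprocity gives (875/1073) = (1073/875). Reduce: 1073 ≡ 198 (mod 875). Now have (198/875).
Factor out 2: 198 = 2·99. Since 875 ≡ 3 (mod 8), (2/875) = -1. Now have -(99/875).
Both 99 ≡ 3 and 875 ≡ 3 (mod 4), so reciprocity gives (99/875) = -(875/99). Reduce: 875 ≡ 83 (mod 99). Now have (83/99).
Both 83 ≡ 3 and 99 ≡ 3 (mod 4), so reciprocity gives (83/99) = -(99/83). Reduce: 99 ≡ 16 (mod 83). Now have -(16/83).
Factor out 2: 16 = 2^4. Since 83 ≡ 3 (mod 8), (2/83) = -1, and (2/83)^4 = +1. Now have -(1/83).
(1/83) = 1. Collecting the sign factors: -1.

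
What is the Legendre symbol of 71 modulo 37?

1

(71/37)
  = (34/37)    [71 ≡ 34 mod 37]
  = -(17/37)    [37 ≡ 5 mod 8 ⇒ (2/37) = -1]
  = -(37/17)    [QR: 17 ≡ 1 mod 4, sign kept]
  = -(3/17)    [37 ≡ 3 mod 17]
  = -(17/3)    [QR: 17 ≡ 1 mod 4, sign kept]
  = -(2/3)    [17 ≡ 2 mod 3]
  = (1/3)    [3 ≡ 3 mod 8 ⇒ (2/3) = -1]
  = 1    [(1/3) = 1]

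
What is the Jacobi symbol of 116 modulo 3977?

(116 / 3977)
  = (29 / 3977)    [3977 ≡ 1 mod 8 ⇒ (2 / 3977)^2 = +1]
  = (3977 / 29)    [QR: 29 ≡ 1 mod 4, sign kept]
  = (4 / 29)    [3977 ≡ 4 mod 29]
  = (1 / 29)    [29 ≡ 5 mod 8 ⇒ (2 / 29)^2 = +1]
  = 1    [(1 / 29) = 1]

1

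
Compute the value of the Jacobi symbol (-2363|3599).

Reduce the numerator: -2363 ≡ 1236 (mod 3599), so (-2363|3599) = (1236|3599).
Factor out 2: 1236 = 2^2·309. Since 3599 ≡ 7 (mod 8), (2|3599) = +1, and (2|3599)^2 = +1. Now have (309|3599).
309 ≡ 1 (mod 4), so quadratic reciprocity gives (309|3599) = (3599|309). Reduce: 3599 ≡ 200 (mod 309). Now have (200|309).
Factor out 2: 200 = 2^3·25. Since 309 ≡ 5 (mod 8), (2|309) = -1, and (2|309)^3 = -1. Now have -(25|309).
25 ≡ 1 (mod 4), so quadratic reciprocity gives (25|309) = (309|25). Reduce: 309 ≡ 9 (mod 25). Now have -(9|25).
9 ≡ 1 (mod 4), so quadratic reciprocity gives (9|25) = (25|9). Reduce: 25 ≡ 7 (mod 9). Now have -(7|9).
9 ≡ 1 (mod 4), so quadratic reciprocity gives (7|9) = (9|7). Reduce: 9 ≡ 2 (mod 7). Now have -(2|7).
Factor out 2: 2 = 2. Since 7 ≡ 7 (mod 8), (2|7) = +1. Now have -(1|7).
(1|7) = 1. Collecting the sign factors: -1.

-1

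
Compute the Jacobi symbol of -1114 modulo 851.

Reduce the numerator: -1114 ≡ 588 (mod 851), so (-1114/851) = (588/851).
Factor out 2: 588 = 2^2·147. Since 851 ≡ 3 (mod 8), (2/851) = -1, and (2/851)^2 = +1. Now have (147/851).
Both 147 ≡ 3 and 851 ≡ 3 (mod 4), so reciprocity gives (147/851) = -(851/147). Reduce: 851 ≡ 116 (mod 147). Now have -(116/147).
Factor out 2: 116 = 2^2·29. Since 147 ≡ 3 (mod 8), (2/147) = -1, and (2/147)^2 = +1. Now have -(29/147).
29 ≡ 1 (mod 4), so quadratic reciprocity gives (29/147) = (147/29). Reduce: 147 ≡ 2 (mod 29). Now have -(2/29).
Factor out 2: 2 = 2. Since 29 ≡ 5 (mod 8), (2/29) = -1. Now have (1/29).
(1/29) = 1. Collecting the sign factors: 1.

1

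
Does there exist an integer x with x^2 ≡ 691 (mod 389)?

Reduce the numerator: 691 ≡ 302 (mod 389), so (691/389) = (302/389).
Factor out 2: 302 = 2·151. Since 389 ≡ 5 (mod 8), (2/389) = -1. Now have -(151/389).
389 ≡ 1 (mod 4), so quadratic reciprocity gives (151/389) = (389/151). Reduce: 389 ≡ 87 (mod 151). Now have -(87/151).
Both 87 ≡ 3 and 151 ≡ 3 (mod 4), so reciprocity gives (87/151) = -(151/87). Reduce: 151 ≡ 64 (mod 87). Now have (64/87).
Factor out 2: 64 = 2^6. Since 87 ≡ 7 (mod 8), (2/87) = +1, and (2/87)^6 = +1. Now have (1/87).
(1/87) = 1. Collecting the sign factors: 1.
(691/389) = 1, and 389 is prime, so 691 is a quadratic residue mod 389.

yes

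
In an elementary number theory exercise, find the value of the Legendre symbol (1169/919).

1

(1169/919)
  = (250/919)    [1169 ≡ 250 mod 919]
  = (125/919)    [919 ≡ 7 mod 8 ⇒ (2/919) = +1]
  = (919/125)    [QR: 125 ≡ 1 mod 4, sign kept]
  = (44/125)    [919 ≡ 44 mod 125]
  = (11/125)    [125 ≡ 5 mod 8 ⇒ (2/125)^2 = +1]
  = (125/11)    [QR: 125 ≡ 1 mod 4, sign kept]
  = (4/11)    [125 ≡ 4 mod 11]
  = (1/11)    [11 ≡ 3 mod 8 ⇒ (2/11)^2 = +1]
  = 1    [(1/11) = 1]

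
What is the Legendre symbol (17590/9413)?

Reduce the numerator: 17590 ≡ 8177 (mod 9413), so (17590/9413) = (8177/9413).
8177 ≡ 1 (mod 4), so quadratic reciprocity gives (8177/9413) = (9413/8177). Reduce: 9413 ≡ 1236 (mod 8177). Now have (1236/8177).
Factor out 2: 1236 = 2^2·309. Since 8177 ≡ 1 (mod 8), (2/8177) = +1, and (2/8177)^2 = +1. Now have (309/8177).
309 ≡ 1 (mod 4), so quadratic reciprocity gives (309/8177) = (8177/309). Reduce: 8177 ≡ 143 (mod 309). Now have (143/309).
309 ≡ 1 (mod 4), so quadratic reciprocity gives (143/309) = (309/143). Reduce: 309 ≡ 23 (mod 143). Now have (23/143).
Both 23 ≡ 3 and 143 ≡ 3 (mod 4), so reciprocity gives (23/143) = -(143/23). Reduce: 143 ≡ 5 (mod 23). Now have -(5/23).
5 ≡ 1 (mod 4), so quadratic reciprocity gives (5/23) = (23/5). Reduce: 23 ≡ 3 (mod 5). Now have -(3/5).
5 ≡ 1 (mod 4), so quadratic reciprocity gives (3/5) = (5/3). Reduce: 5 ≡ 2 (mod 3). Now have -(2/3).
Factor out 2: 2 = 2. Since 3 ≡ 3 (mod 8), (2/3) = -1. Now have (1/3).
(1/3) = 1. Collecting the sign factors: 1.

1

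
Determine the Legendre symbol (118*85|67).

1

By multiplicativity, (118·85|67) = (118|67)·(85|67).
First factor (118|67):
Reduce the numerator: 118 ≡ 51 (mod 67), so (118|67) = (51|67).
Both 51 ≡ 3 and 67 ≡ 3 (mod 4), so reciprocity gives (51|67) = -(67|51). Reduce: 67 ≡ 16 (mod 51). Now have -(16|51).
Factor out 2: 16 = 2^4. Since 51 ≡ 3 (mod 8), (2|51) = -1, and (2|51)^4 = +1. Now have -(1|51).
(1|51) = 1. Collecting the sign factors: -1.
Second factor (85|67):
Reduce the numerator: 85 ≡ 18 (mod 67), so (85|67) = (18|67).
Factor out 2: 18 = 2·9. Since 67 ≡ 3 (mod 8), (2|67) = -1. Now have -(9|67).
9 ≡ 1 (mod 4), so quadratic reciprocity gives (9|67) = (67|9). Reduce: 67 ≡ 4 (mod 9). Now have -(4|9).
Factor out 2: 4 = 2^2. Since 9 ≡ 1 (mod 8), (2|9) = +1, and (2|9)^2 = +1. Now have -(1|9).
(1|9) = 1. Collecting the sign factors: -1.
Product: (-1)·(-1) = 1.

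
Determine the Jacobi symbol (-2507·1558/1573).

By multiplicativity, (-2507·1558/1573) = (-2507/1573)·(1558/1573).
First factor (-2507/1573):
Pull out -1: (-2507/1573) = (-1/1573)·(2507/1573). Since 1573 ≡ 1 (mod 4), (-1/1573) = +1. Now have (2507/1573).
Reduce the numerator: 2507 ≡ 934 (mod 1573), so (2507/1573) = (934/1573).
Factor out 2: 934 = 2·467. Since 1573 ≡ 5 (mod 8), (2/1573) = -1. Now have -(467/1573).
1573 ≡ 1 (mod 4), so quadratic reciprocity gives (467/1573) = (1573/467). Reduce: 1573 ≡ 172 (mod 467). Now have -(172/467).
Factor out 2: 172 = 2^2·43. Since 467 ≡ 3 (mod 8), (2/467) = -1, and (2/467)^2 = +1. Now have -(43/467).
Both 43 ≡ 3 and 467 ≡ 3 (mod 4), so reciprocity gives (43/467) = -(467/43). Reduce: 467 ≡ 37 (mod 43). Now have (37/43).
37 ≡ 1 (mod 4), so quadratic reciprocity gives (37/43) = (43/37). Reduce: 43 ≡ 6 (mod 37). Now have (6/37).
Factor out 2: 6 = 2·3. Since 37 ≡ 5 (mod 8), (2/37) = -1. Now have -(3/37).
37 ≡ 1 (mod 4), so quadratic reciprocity gives (3/37) = (37/3). Reduce: 37 ≡ 1 (mod 3). Now have -(1/3).
(1/3) = 1. Collecting the sign factors: -1.
Second factor (1558/1573):
Factor out 2: 1558 = 2·779. Since 1573 ≡ 5 (mod 8), (2/1573) = -1. Now have -(779/1573).
1573 ≡ 1 (mod 4), so quadratic reciprocity gives (779/1573) = (1573/779). Reduce: 1573 ≡ 15 (mod 779). Now have -(15/779).
Both 15 ≡ 3 and 779 ≡ 3 (mod 4), so reciprocity gives (15/779) = -(779/15). Reduce: 779 ≡ 14 (mod 15). Now have (14/15).
Factor out 2: 14 = 2·7. Since 15 ≡ 7 (mod 8), (2/15) = +1. Now have (7/15).
Both 7 ≡ 3 and 15 ≡ 3 (mod 4), so reciprocity gives (7/15) = -(15/7). Reduce: 15 ≡ 1 (mod 7). Now have -(1/7).
(1/7) = 1. Collecting the sign factors: -1.
Product: (-1)·(-1) = 1.

1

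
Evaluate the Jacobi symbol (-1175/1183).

(-1175/1183)
  = -(1175/1183)    [1183 ≡ 3 mod 4 ⇒ (-1/1183) = -1]
  = (1183/1175)    [QR: both ≡ 3 mod 4, sign flips]
  = (8/1175)    [1183 ≡ 8 mod 1175]
  = (1/1175)    [1175 ≡ 7 mod 8 ⇒ (2/1175)^3 = +1]
  = 1    [(1/1175) = 1]

1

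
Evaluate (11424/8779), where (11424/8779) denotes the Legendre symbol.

(11424/8779)
  = (2645/8779)    [11424 ≡ 2645 mod 8779]
  = (8779/2645)    [QR: 2645 ≡ 1 mod 4, sign kept]
  = (844/2645)    [8779 ≡ 844 mod 2645]
  = (211/2645)    [2645 ≡ 5 mod 8 ⇒ (2/2645)^2 = +1]
  = (2645/211)    [QR: 2645 ≡ 1 mod 4, sign kept]
  = (113/211)    [2645 ≡ 113 mod 211]
  = (211/113)    [QR: 113 ≡ 1 mod 4, sign kept]
  = (98/113)    [211 ≡ 98 mod 113]
  = (49/113)    [113 ≡ 1 mod 8 ⇒ (2/113) = +1]
  = (113/49)    [QR: 49 ≡ 1 mod 4, sign kept]
  = (15/49)    [113 ≡ 15 mod 49]
  = (49/15)    [QR: 49 ≡ 1 mod 4, sign kept]
  = (4/15)    [49 ≡ 4 mod 15]
  = (1/15)    [15 ≡ 7 mod 8 ⇒ (2/15)^2 = +1]
  = 1    [(1/15) = 1]

1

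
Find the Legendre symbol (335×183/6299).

-1

By multiplicativity, (335·183/6299) = (335/6299)·(183/6299).
First factor (335/6299):
Both 335 ≡ 3 and 6299 ≡ 3 (mod 4), so reciprocity gives (335/6299) = -(6299/335). Reduce: 6299 ≡ 269 (mod 335). Now have -(269/335).
269 ≡ 1 (mod 4), so quadratic reciprocity gives (269/335) = (335/269). Reduce: 335 ≡ 66 (mod 269). Now have -(66/269).
Factor out 2: 66 = 2·33. Since 269 ≡ 5 (mod 8), (2/269) = -1. Now have (33/269).
33 ≡ 1 (mod 4), so quadratic reciprocity gives (33/269) = (269/33). Reduce: 269 ≡ 5 (mod 33). Now have (5/33).
5 ≡ 1 (mod 4), so quadratic reciprocity gives (5/33) = (33/5). Reduce: 33 ≡ 3 (mod 5). Now have (3/5).
5 ≡ 1 (mod 4), so quadratic reciprocity gives (3/5) = (5/3). Reduce: 5 ≡ 2 (mod 3). Now have (2/3).
Factor out 2: 2 = 2. Since 3 ≡ 3 (mod 8), (2/3) = -1. Now have -(1/3).
(1/3) = 1. Collecting the sign factors: -1.
Second factor (183/6299):
Both 183 ≡ 3 and 6299 ≡ 3 (mod 4), so reciprocity gives (183/6299) = -(6299/183). Reduce: 6299 ≡ 77 (mod 183). Now have -(77/183).
77 ≡ 1 (mod 4), so quadratic reciprocity gives (77/183) = (183/77). Reduce: 183 ≡ 29 (mod 77). Now have -(29/77).
29 ≡ 1 (mod 4), so quadratic reciprocity gives (29/77) = (77/29). Reduce: 77 ≡ 19 (mod 29). Now have -(19/29).
29 ≡ 1 (mod 4), so quadratic reciprocity gives (19/29) = (29/19). Reduce: 29 ≡ 10 (mod 19). Now have -(10/19).
Factor out 2: 10 = 2·5. Since 19 ≡ 3 (mod 8), (2/19) = -1. Now have (5/19).
5 ≡ 1 (mod 4), so quadratic reciprocity gives (5/19) = (19/5). Reduce: 19 ≡ 4 (mod 5). Now have (4/5).
Factor out 2: 4 = 2^2. Since 5 ≡ 5 (mod 8), (2/5) = -1, and (2/5)^2 = +1. Now have (1/5).
(1/5) = 1. Collecting the sign factors: 1.
Product: (-1)·(1) = -1.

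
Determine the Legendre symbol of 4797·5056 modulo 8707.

By multiplicativity, (4797·5056/8707) = (4797/8707)·(5056/8707).
First factor (4797/8707):
(4797/8707)
  = (8707/4797)    [QR: 4797 ≡ 1 mod 4, sign kept]
  = (3910/4797)    [8707 ≡ 3910 mod 4797]
  = -(1955/4797)    [4797 ≡ 5 mod 8 ⇒ (2/4797) = -1]
  = -(4797/1955)    [QR: 4797 ≡ 1 mod 4, sign kept]
  = -(887/1955)    [4797 ≡ 887 mod 1955]
  = (1955/887)    [QR: both ≡ 3 mod 4, sign flips]
  = (181/887)    [1955 ≡ 181 mod 887]
  = (887/181)    [QR: 181 ≡ 1 mod 4, sign kept]
  = (163/181)    [887 ≡ 163 mod 181]
  = (181/163)    [QR: 181 ≡ 1 mod 4, sign kept]
  = (18/163)    [181 ≡ 18 mod 163]
  = -(9/163)    [163 ≡ 3 mod 8 ⇒ (2/163) = -1]
  = -(163/9)    [QR: 9 ≡ 1 mod 4, sign kept]
  = -(1/9)    [163 ≡ 1 mod 9]
  = -1    [(1/9) = 1]
Second factor (5056/8707):
(5056/8707)
  = (79/8707)    [8707 ≡ 3 mod 8 ⇒ (2/8707)^6 = +1]
  = -(8707/79)    [QR: both ≡ 3 mod 4, sign flips]
  = -(17/79)    [8707 ≡ 17 mod 79]
  = -(79/17)    [QR: 17 ≡ 1 mod 4, sign kept]
  = -(11/17)    [79 ≡ 11 mod 17]
  = -(17/11)    [QR: 17 ≡ 1 mod 4, sign kept]
  = -(6/11)    [17 ≡ 6 mod 11]
  = (3/11)    [11 ≡ 3 mod 8 ⇒ (2/11) = -1]
  = -(11/3)    [QR: both ≡ 3 mod 4, sign flips]
  = -(2/3)    [11 ≡ 2 mod 3]
  = (1/3)    [3 ≡ 3 mod 8 ⇒ (2/3) = -1]
  = 1    [(1/3) = 1]
Product: (-1)·(1) = -1.

-1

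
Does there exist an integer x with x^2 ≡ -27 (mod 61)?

Pull out -1: (-27/61) = (-1/61)·(27/61). Since 61 ≡ 1 (mod 4), (-1/61) = +1. Now have (27/61).
61 ≡ 1 (mod 4), so quadratic reciprocity gives (27/61) = (61/27). Reduce: 61 ≡ 7 (mod 27). Now have (7/27).
Both 7 ≡ 3 and 27 ≡ 3 (mod 4), so reciprocity gives (7/27) = -(27/7). Reduce: 27 ≡ 6 (mod 7). Now have -(6/7).
Factor out 2: 6 = 2·3. Since 7 ≡ 7 (mod 8), (2/7) = +1. Now have -(3/7).
Both 3 ≡ 3 and 7 ≡ 3 (mod 4), so reciprocity gives (3/7) = -(7/3). Reduce: 7 ≡ 1 (mod 3). Now have (1/3).
(1/3) = 1. Collecting the sign factors: 1.
The Legendre symbol is 1, so x^2 ≡ -27 (mod 61) has solution.

yes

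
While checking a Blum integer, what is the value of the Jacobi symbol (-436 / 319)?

1

(-436 / 319)
  = (202 / 319)    [-436 ≡ 202 mod 319]
  = (101 / 319)    [319 ≡ 7 mod 8 ⇒ (2 / 319) = +1]
  = (319 / 101)    [QR: 101 ≡ 1 mod 4, sign kept]
  = (16 / 101)    [319 ≡ 16 mod 101]
  = (1 / 101)    [101 ≡ 5 mod 8 ⇒ (2 / 101)^4 = +1]
  = 1    [(1 / 101) = 1]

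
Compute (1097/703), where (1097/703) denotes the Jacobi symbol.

1

Reduce the numerator: 1097 ≡ 394 (mod 703), so (1097/703) = (394/703).
Factor out 2: 394 = 2·197. Since 703 ≡ 7 (mod 8), (2/703) = +1. Now have (197/703).
197 ≡ 1 (mod 4), so quadratic reciprocity gives (197/703) = (703/197). Reduce: 703 ≡ 112 (mod 197). Now have (112/197).
Factor out 2: 112 = 2^4·7. Since 197 ≡ 5 (mod 8), (2/197) = -1, and (2/197)^4 = +1. Now have (7/197).
197 ≡ 1 (mod 4), so quadratic reciprocity gives (7/197) = (197/7). Reduce: 197 ≡ 1 (mod 7). Now have (1/7).
(1/7) = 1. Collecting the sign factors: 1.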